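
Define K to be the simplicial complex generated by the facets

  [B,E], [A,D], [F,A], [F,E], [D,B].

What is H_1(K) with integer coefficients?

We work with the vertex ordering A < B < D < E < F. The simplices of K, each written with vertices in increasing order, are:

  0-simplices (5): A, B, D, E, F
  1-simplices (5): AD, AF, BD, BE, EF

giving chain groups C_0 ≅ Z^5, C_1 ≅ Z^5.

∂_1: C_1 → C_0 maps an edge to its endpoints' difference, ∂[p,q] = q − p. For instance
  ∂AD = D − A.
This gives a 5×5 integer matrix of rank 4; reducing to Smith normal form yields diagonal entries (1,1,1,1).

From H_k ≅ ker(∂_k) / im(∂_{k+1}) we obtain:

  H_1: rank ker ∂_1 − rank ∂_2 = (5 − 4) − 0 = 1, and there is no ∂_2, so H_1 ≅ Z.

H_1 ≅ Z.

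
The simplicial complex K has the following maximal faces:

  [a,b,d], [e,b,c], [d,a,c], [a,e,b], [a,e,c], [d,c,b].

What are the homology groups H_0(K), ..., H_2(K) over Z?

We work with the vertex ordering a < b < c < d < e. The simplices of K, each written with vertices in increasing order, are:

  0-simplices (5): a, b, c, d, e
  1-simplices (9): ab, ac, ad, ae, bc, bd, be, cd, ce
  2-simplices (6): abd, abe, acd, ace, bcd, bce

giving chain groups C_0 ≅ Z^5, C_1 ≅ Z^9, C_2 ≅ Z^6.

∂_1: C_1 → C_0 is given by ∂[p,q] = [q] − [p]. For instance
  ∂ae = e − a.
As a 5×9 matrix over Z this has rank 4, with invariant factors (1,1,1,1).

The boundary map ∂_2: C_2 → C_1 sends each 2-simplex [p,q,r] to [q,r] − [p,r] + [p,q]. For instance
  ∂abd = bd − ad + ab,
  ∂bcd = cd − bd + bc.
This gives a 9×6 integer matrix of rank 5; reducing to Smith normal form yields diagonal entries (1,1,1,1,1).

Reading off H_k = ker ∂_k / im ∂_{k+1}:

  H_0: rank C_0 − rank ∂_1 = 5 − 4 = 1, and the invariant factors of ∂_1 are all 1, so H_0 ≅ Z.
  H_1: rank ker ∂_1 − rank ∂_2 = (9 − 4) − 5 = 0, and the invariant factors of ∂_2 are all 1, so H_1 ≅ 0.
  H_2: rank ker ∂_2 − rank ∂_3 = (6 − 5) − 0 = 1, and there is no ∂_3, so H_2 ≅ Z.

(K is a triangulation of the 2-sphere S^2.)

H_0 = Z,  H_1 = 0,  H_2 = Z.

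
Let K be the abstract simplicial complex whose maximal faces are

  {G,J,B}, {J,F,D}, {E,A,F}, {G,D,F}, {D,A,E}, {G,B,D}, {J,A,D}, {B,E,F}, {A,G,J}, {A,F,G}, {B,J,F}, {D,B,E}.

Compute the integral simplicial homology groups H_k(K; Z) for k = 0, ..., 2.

K has 7 vertices, 18 edges, 12 triangles.
rank ∂_0 = 0, rank ∂_1 = 6 ⇒ b_0 = 7 − 0 − 6 = 1; all invariant factors of ∂_1 are 1 so no torsion. So H_0 = Z.
rank ∂_1 = 6, rank ∂_2 = 12 ⇒ b_1 = 18 − 6 − 12 = 0; ∂_2 has invariant factor(s) [2] giving torsion. So H_1 = Z/2Z.
rank ∂_2 = 12, rank ∂_3 = 0 ⇒ b_2 = 12 − 12 − 0 = 0. So H_2 = 0.

H_0 = Z,  H_1 = Z/2Z,  H_2 = 0.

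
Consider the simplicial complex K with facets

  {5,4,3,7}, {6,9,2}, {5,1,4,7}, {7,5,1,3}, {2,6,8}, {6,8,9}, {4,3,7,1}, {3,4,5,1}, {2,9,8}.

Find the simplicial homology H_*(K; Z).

Fix the vertex order 1 < 2 < 3 < 4 < 5 < 6 < 7 < 8 < 9 and write every simplex with vertices in increasing order. Then dim K = 3 and the simplices of K are:

  0-simplices (9): [1], [2], [3], [4], [5], [6], [7], [8], [9]
  1-simplices (16): [1,3], [1,4], [1,5], [1,7], [2,6], [2,8], [2,9], [3,4], [3,5], [3,7], [4,5], [4,7], [5,7], [6,8], [6,9], [8,9]
  2-simplices (14): [1,3,4], [1,3,5], [1,3,7], [1,4,5], [1,4,7], [1,5,7], [2,6,8], [2,6,9], [2,8,9], [3,4,5], [3,4,7], [3,5,7], [4,5,7], [6,8,9]
  3-simplices (5): [1,3,4,5], [1,3,4,7], [1,3,5,7], [1,4,5,7], [3,4,5,7]

so the chain groups are C_0 ≅ Z^9, C_1 ≅ Z^16, C_2 ≅ Z^14, C_3 ≅ Z^5.

Boundary ∂_1: C_1 → C_0 maps an edge to its endpoints' difference, ∂[p,q] = q − p.
As a 9×16 matrix over Z this has rank 7, with invariant factors (1,1,1,1,1,1,1).

Boundary ∂_2: C_2 → C_1 sends each 2-simplex [p,q,r] to [q,r] − [p,r] + [p,q]. For instance
  ∂[1,4,5] = [4,5] − [1,5] + [1,4],
  ∂[3,4,5] = [4,5] − [3,5] + [3,4].
As a 16×14 matrix over Z this has rank 9, with invariant factors (1,1,1,1,1,1,1,1,1).

∂_3: C_3 → C_2 sends each 3-simplex σ to the alternating sum Σ_i (−1)^i (σ with its i-th vertex removed). For instance
  ∂[3,4,5,7] = [4,5,7] − [3,5,7] + [3,4,7] − [3,4,5],
  ∂[1,3,4,5] = [3,4,5] − [1,4,5] + [1,3,5] − [1,3,4].
This gives a 14×5 integer matrix of rank 4; reducing to Smith normal form yields diagonal entries (1,1,1,1).

From H_k ≅ ker(∂_k) / im(∂_{k+1}) we obtain:

  H_0: rank C_0 − rank ∂_1 = 9 − 7 = 2, and the invariant factors of ∂_1 are all 1, so H_0 = Z^2.
  H_1: rank ker ∂_1 − rank ∂_2 = (16 − 7) − 9 = 0, and the invariant factors of ∂_2 are all 1, so H_1 = 0.
  H_2: rank ker ∂_2 − rank ∂_3 = (14 − 9) − 4 = 1, and the invariant factors of ∂_3 are all 1, so H_2 = Z.
  H_3: rank ker ∂_3 − rank ∂_4 = (5 − 4) − 0 = 1, and there is no ∂_4, so H_3 = Z.

(K is a triangulation of the disjoint union of the 3-sphere S^3 and the 2-sphere S^2.)

H_0 ≅ Z^2,  H_1 = 0,  H_2 ≅ Z,  H_3 ≅ Z.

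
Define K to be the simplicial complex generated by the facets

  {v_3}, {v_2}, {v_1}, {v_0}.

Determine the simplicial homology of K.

Fix the vertex order v_0 < v_1 < v_2 < v_3 and write every simplex with vertices in increasing order. Then dim K = 0 and the simplices of K are:

  0-simplices (4): [v_0], [v_1], [v_2], [v_3]

Hence C_0 ≅ Z^4.

Now H_k = ker ∂_k / im ∂_{k+1}, so:

  H_0: rank C_0 − rank ∂_1 = 4 − 0 = 4, and there is no ∂_1, so H_0 = Z^4.

H_0 ≅ Z^4.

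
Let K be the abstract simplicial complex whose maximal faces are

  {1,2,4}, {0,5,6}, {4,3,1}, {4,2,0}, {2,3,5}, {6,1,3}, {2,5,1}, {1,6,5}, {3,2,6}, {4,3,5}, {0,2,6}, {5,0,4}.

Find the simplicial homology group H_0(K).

H_0 ≅ Z.

Fix the vertex order 0 < 1 < 2 < 3 < 4 < 5 < 6 and write every simplex with vertices in increasing order. Then dim K = 2 and the simplices of K are:

  0-simplices (7): [0], [1], [2], [3], [4], [5], [6]
  1-simplices (18): [0,2], [0,4], [0,5], [0,6], [1,2], [1,3], [1,4], [1,5], [1,6], [2,3], [2,4], [2,5], [2,6], [3,4], [3,5], [3,6], [4,5], [5,6]
  2-simplices (12): [0,2,4], [0,2,6], [0,4,5], [0,5,6], [1,2,4], [1,2,5], [1,3,4], [1,3,6], [1,5,6], [2,3,5], [2,3,6], [3,4,5]

so the chain groups are C_0 ≅ Z^7, C_1 ≅ Z^18, C_2 ≅ Z^12.

The boundary map ∂_1: C_1 → C_0 is given by ∂[p,q] = [q] − [p]. For instance
  ∂[1,6] = [6] − [1].
The resulting 7×18 matrix has rank 6, and its Smith normal form has invariant factors (1,1,1,1,1,1).

∂_2: C_2 → C_1 sends each 2-simplex [p,q,r] to [q,r] − [p,r] + [p,q]. For instance
  ∂[2,3,6] = [3,6] − [2,6] + [2,3],
  ∂[0,2,6] = [2,6] − [0,6] + [0,2].
The resulting 18×12 matrix has rank 12, and its Smith normal form has invariant factors (1,1,1,1,1,1,1,1,1,1,1,2).

Computing H_k = (kernel of ∂_k) / (image of ∂_{k+1}):

  H_0: rank C_0 − rank ∂_1 = 7 − 6 = 1, and the invariant factors of ∂_1 are all 1, so H_0 ≅ Z.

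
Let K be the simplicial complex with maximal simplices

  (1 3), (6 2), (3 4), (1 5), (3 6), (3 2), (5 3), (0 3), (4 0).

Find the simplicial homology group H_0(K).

H_0 ≅ Z.

We work with the vertex ordering 0 < 1 < 2 < 3 < 4 < 5 < 6. The simplices of K, each written with vertices in increasing order, are:

  0-simplices (7): [0], [1], [2], [3], [4], [5], [6]
  1-simplices (9): [0,3], [0,4], [1,3], [1,5], [2,3], [2,6], [3,4], [3,5], [3,6]

so the chain groups are C_0 ≅ Z^7, C_1 ≅ Z^9.

Boundary ∂_1: C_1 → C_0 is given by ∂[p,q] = [q] − [p]. For instance
  ∂[3,4] = [4] − [3].
The resulting 7×9 matrix has rank 6, and its Smith normal form has invariant factors (1,1,1,1,1,1).

From H_k ≅ ker(∂_k) / im(∂_{k+1}) we obtain:

  H_0: rank C_0 − rank ∂_1 = 7 − 6 = 1, and the invariant factors of ∂_1 are all 1, so H_0 = Z.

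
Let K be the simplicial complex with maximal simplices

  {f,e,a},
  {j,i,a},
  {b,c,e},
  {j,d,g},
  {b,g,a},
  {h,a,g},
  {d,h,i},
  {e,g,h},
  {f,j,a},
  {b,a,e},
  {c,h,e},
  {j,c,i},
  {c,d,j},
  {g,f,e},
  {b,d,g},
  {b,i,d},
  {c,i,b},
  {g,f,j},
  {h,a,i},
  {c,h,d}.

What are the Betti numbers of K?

b_0 = 1, b_1 = 1, b_2 = 0.

Order the vertices as a < b < c < d < e < f < g < h < i < j. Listing each simplex with vertices in this order, K has dimension 2 with simplices:

  0-simplices (10): a, b, c, d, e, f, g, h, i, j
  1-simplices (30): ab, ae, af, ag, ah, ai, aj, bc, bd, be, bg, bi, cd, ce, ch, ci, cj, dg, dh, di, dj, ef, eg, eh, fg, fj, gh, gj, hi, ij
  2-simplices (20): abe, abg, aef, afj, agh, ahi, aij, bce, bci, bdg, bdi, cdh, cdj, ceh, cij, dgj, dhi, efg, egh, fgj

giving chain groups C_0 ≅ Z^10, C_1 ≅ Z^30, C_2 ≅ Z^20.

Boundary ∂_1: C_1 → C_0 is given by ∂[p,q] = [q] − [p]. For instance
  ∂cd = d − c.
The 10×30 boundary matrix has rank 9 and Smith normal form diag(1,1,1,1,1,1,1,1,1).

Boundary ∂_2: C_2 → C_1 sends each 2-simplex [p,q,r] to [q,r] − [p,r] + [p,q]. For instance
  ∂ahi = hi − ai + ah,
  ∂egh = gh − eh + eg.
The 30×20 boundary matrix has rank 20 and Smith normal form diag(1,1,1,1,1,1,1,1,1,1,1,1,1,1,1,1,1,1,1,2).

Computing H_k = (kernel of ∂_k) / (image of ∂_{k+1}):

  H_0: rank C_0 − rank ∂_1 = 10 − 9 = 1, and the invariant factors of ∂_1 are all 1, so H_0 ≅ Z.
  H_1: rank ker ∂_1 − rank ∂_2 = (30 − 9) − 20 = 1, and ∂_2 has invariant factor 2 > 1, so H_1 ≅ Z × Z/2.
  H_2: rank ker ∂_2 − rank ∂_3 = (20 − 20) − 0 = 0, and there is no ∂_3, so H_2 ≅ 0.

Hence the Betti numbers are b_0 = 1, b_1 = 1, b_2 = 0.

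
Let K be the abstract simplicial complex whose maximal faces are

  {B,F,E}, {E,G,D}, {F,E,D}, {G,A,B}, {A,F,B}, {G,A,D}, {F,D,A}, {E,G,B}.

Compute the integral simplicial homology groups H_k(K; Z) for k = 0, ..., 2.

Fix the vertex order A < B < D < E < F < G and write every simplex with vertices in increasing order. Then dim K = 2 and the simplices of K are:

  0-simplices (6): A, B, D, E, F, G
  1-simplices (12): AB, AD, AF, AG, BE, BF, BG, DE, DF, DG, EF, EG
  2-simplices (8): ABF, ABG, ADF, ADG, BEF, BEG, DEF, DEG

giving chain groups C_0 ≅ Z^6, C_1 ≅ Z^12, C_2 ≅ Z^8.

Boundary ∂_1: C_1 → C_0 maps an edge to its endpoints' difference, ∂[p,q] = q − p.
This gives a 6×12 integer matrix of rank 5; reducing to Smith normal form yields diagonal entries (1,1,1,1,1).

The boundary map ∂_2: C_2 → C_1 sends each 2-simplex [p,q,r] to [q,r] − [p,r] + [p,q]. For instance
  ∂ADG = DG − AG + AD,
  ∂ABF = BF − AF + AB.
The resulting 12×8 matrix has rank 7, and its Smith normal form has invariant factors (1,1,1,1,1,1,1).

From H_k ≅ ker(∂_k) / im(∂_{k+1}) we obtain:

  H_0: rank C_0 − rank ∂_1 = 6 − 5 = 1, and the invariant factors of ∂_1 are all 1, so H_0 ≅ Z.
  H_1: rank ker ∂_1 − rank ∂_2 = (12 − 5) − 7 = 0, and the invariant factors of ∂_2 are all 1, so H_1 ≅ 0.
  H_2: rank ker ∂_2 − rank ∂_3 = (8 − 7) − 0 = 1, and there is no ∂_3, so H_2 ≅ Z.

H_0 = Z,  H_1 = 0,  H_2 = Z.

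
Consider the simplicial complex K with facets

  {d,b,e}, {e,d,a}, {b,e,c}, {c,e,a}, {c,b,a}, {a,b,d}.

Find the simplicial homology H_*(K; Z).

Order the vertices as a < b < c < d < e. Listing each simplex with vertices in this order, K has dimension 2 with simplices:

  0-simplices (5): a, b, c, d, e
  1-simplices (9): ab, ac, ad, ae, bc, bd, be, ce, de
  2-simplices (6): abc, abd, ace, ade, bce, bde

giving chain groups C_0 ≅ Z^5, C_1 ≅ Z^9, C_2 ≅ Z^6.

The boundary map ∂_1: C_1 → C_0 sends each edge [p,q] (with p < q) to q − p. For instance
  ∂ad = d − a.
As a 5×9 matrix over Z this has rank 4, with invariant factors (1,1,1,1).

Boundary ∂_2: C_2 → C_1 acts by ∂[p,q,r] = [q,r] − [p,r] + [p,q]. For instance
  ∂abd = bd − ad + ab,
  ∂bde = de − be + bd.
The resulting 9×6 matrix has rank 5, and its Smith normal form has invariant factors (1,1,1,1,1).

From H_k ≅ ker(∂_k) / im(∂_{k+1}) we obtain:

  H_0: rank C_0 − rank ∂_1 = 5 − 4 = 1, and the invariant factors of ∂_1 are all 1, so H_0 = Z.
  H_1: rank ker ∂_1 − rank ∂_2 = (9 − 4) − 5 = 0, and the invariant factors of ∂_2 are all 1, so H_1 = 0.
  H_2: rank ker ∂_2 − rank ∂_3 = (6 − 5) − 0 = 1, and there is no ∂_3, so H_2 = Z.

H_0 = Z,  H_1 = 0,  H_2 = Z.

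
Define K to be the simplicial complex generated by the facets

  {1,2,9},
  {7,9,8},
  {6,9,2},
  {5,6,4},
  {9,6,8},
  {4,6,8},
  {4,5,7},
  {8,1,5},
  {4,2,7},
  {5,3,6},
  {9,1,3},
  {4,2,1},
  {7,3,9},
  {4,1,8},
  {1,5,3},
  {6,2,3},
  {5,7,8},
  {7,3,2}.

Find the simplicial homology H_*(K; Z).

H_0 = Z,  H_1 = Z ⊕ Z/2,  H_2 = 0.

We work with the vertex ordering 1 < 2 < 3 < 4 < 5 < 6 < 7 < 8 < 9. The simplices of K, each written with vertices in increasing order, are:

  0-simplices (9): [1], [2], [3], [4], [5], [6], [7], [8], [9]
  1-simplices (27): (27 of them)
  2-simplices (18): [1,2,4], [1,2,9], [1,3,5], [1,3,9], [1,4,8], [1,5,8], [2,3,6], [2,3,7], [2,4,7], [2,6,9], [3,5,6], [3,7,9], [4,5,6], [4,5,7], [4,6,8], [5,7,8], [6,8,9], [7,8,9]

so the chain groups are C_0 ≅ Z^9, C_1 ≅ Z^27, C_2 ≅ Z^18.

∂_1: C_1 → C_0 sends each edge [p,q] (with p < q) to q − p. For instance
  ∂[4,6] = [6] − [4].
This gives a 9×27 integer matrix of rank 8; reducing to Smith normal form yields diagonal entries (1,1,1,1,1,1,1,1).

∂_2: C_2 → C_1 acts by ∂[p,q,r] = [q,r] − [p,r] + [p,q]. For instance
  ∂[2,3,6] = [3,6] − [2,6] + [2,3],
  ∂[3,7,9] = [7,9] − [3,9] + [3,7].
The 27×18 boundary matrix has rank 18 and Smith normal form diag(1,1,1,1,1,1,1,1,1,1,1,1,1,1,1,1,1,2).

Now H_k = ker ∂_k / im ∂_{k+1}, so:

  H_0: rank C_0 − rank ∂_1 = 9 − 8 = 1, and the invariant factors of ∂_1 are all 1, so H_0 ≅ Z.
  H_1: rank ker ∂_1 − rank ∂_2 = (27 − 8) − 18 = 1, and ∂_2 has invariant factor 2 > 1, so H_1 ≅ Z ⊕ Z/2.
  H_2: rank ker ∂_2 − rank ∂_3 = (18 − 18) − 0 = 0, and there is no ∂_3, so H_2 ≅ 0.

As a check, the Euler characteristic is 9 − 27 + 18 = 0, which agrees with 1 − 1 + 0 = 0.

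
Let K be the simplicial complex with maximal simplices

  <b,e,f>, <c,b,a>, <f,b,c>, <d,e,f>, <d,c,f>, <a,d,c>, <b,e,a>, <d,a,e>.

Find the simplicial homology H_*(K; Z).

H_0 ≅ Z,  H_1 = 0,  H_2 ≅ Z.

Order the vertices as a < b < c < d < e < f. Listing each simplex with vertices in this order, K has dimension 2 with simplices:

  0-simplices (6): a, b, c, d, e, f
  1-simplices (12): ab, ac, ad, ae, bc, be, bf, cd, cf, de, df, ef
  2-simplices (8): abc, abe, acd, ade, bcf, bef, cdf, def

giving chain groups C_0 ≅ Z^6, C_1 ≅ Z^12, C_2 ≅ Z^8.

Boundary ∂_1: C_1 → C_0 is given by ∂[p,q] = [q] − [p].
The resulting 6×12 matrix has rank 5, and its Smith normal form has invariant factors (1,1,1,1,1).

Boundary ∂_2: C_2 → C_1 sends each 2-simplex [p,q,r] to [q,r] − [p,r] + [p,q]. For instance
  ∂acd = cd − ad + ac,
  ∂abc = bc − ac + ab.
The resulting 12×8 matrix has rank 7, and its Smith normal form has invariant factors (1,1,1,1,1,1,1).

From H_k ≅ ker(∂_k) / im(∂_{k+1}) we obtain:

  H_0: rank C_0 − rank ∂_1 = 6 − 5 = 1, and the invariant factors of ∂_1 are all 1, so H_0 ≅ Z.
  H_1: rank ker ∂_1 − rank ∂_2 = (12 − 5) − 7 = 0, and the invariant factors of ∂_2 are all 1, so H_1 ≅ 0.
  H_2: rank ker ∂_2 − rank ∂_3 = (8 − 7) − 0 = 1, and there is no ∂_3, so H_2 ≅ Z.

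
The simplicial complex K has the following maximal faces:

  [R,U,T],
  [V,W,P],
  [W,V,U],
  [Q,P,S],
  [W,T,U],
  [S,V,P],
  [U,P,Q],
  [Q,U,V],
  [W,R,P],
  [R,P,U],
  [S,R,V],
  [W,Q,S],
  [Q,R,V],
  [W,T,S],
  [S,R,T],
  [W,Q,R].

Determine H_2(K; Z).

Fix the vertex order P < Q < R < S < T < U < V < W and write every simplex with vertices in increasing order. Then dim K = 2 and the simplices of K are:

  0-simplices (8): P, Q, R, S, T, U, V, W
  1-simplices (24): PQ, PR, PS, PU, PV, PW, QR, QS, QU, QV, QW, RS, RT, RU, RV, RW, ST, SV, SW, TU, TW, UV, UW, VW
  2-simplices (16): PQS, PQU, PRU, PRW, PSV, PVW, QRV, QRW, QSW, QUV, RST, RSV, RTU, STW, TUW, UVW

Hence C_0 ≅ Z^8, C_1 ≅ Z^24, C_2 ≅ Z^16.

Boundary ∂_1: C_1 → C_0 is given by ∂[p,q] = [q] − [p].
The 8×24 boundary matrix has rank 7 and Smith normal form diag(1,1,1,1,1,1,1).

∂_2: C_2 → C_1 acts by ∂[p,q,r] = [q,r] − [p,r] + [p,q]. For instance
  ∂QRV = RV − QV + QR,
  ∂RTU = TU − RU + RT.
The 24×16 boundary matrix has rank 15 and Smith normal form diag(1,1,1,1,1,1,1,1,1,1,1,1,1,1,1).

From H_k ≅ ker(∂_k) / im(∂_{k+1}) we obtain:

  H_2: rank ker ∂_2 − rank ∂_3 = (16 − 15) − 0 = 1, and there is no ∂_3, so H_2 ≅ Z.

(K is a triangulation of the torus T^2.)

H_2 ≅ Z.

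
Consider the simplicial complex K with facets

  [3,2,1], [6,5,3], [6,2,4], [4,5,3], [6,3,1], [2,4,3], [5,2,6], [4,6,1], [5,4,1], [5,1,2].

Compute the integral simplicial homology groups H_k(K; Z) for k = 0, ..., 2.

H_0 = Z,  H_1 = Z/2,  H_2 = 0.

Fix the vertex order 1 < 2 < 3 < 4 < 5 < 6 and write every simplex with vertices in increasing order. Then dim K = 2 and the simplices of K are:

  0-simplices (6): [1], [2], [3], [4], [5], [6]
  1-simplices (15): [1,2], [1,3], [1,4], [1,5], [1,6], [2,3], [2,4], [2,5], [2,6], [3,4], [3,5], [3,6], [4,5], [4,6], [5,6]
  2-simplices (10): [1,2,3], [1,2,5], [1,3,6], [1,4,5], [1,4,6], [2,3,4], [2,4,6], [2,5,6], [3,4,5], [3,5,6]

so the chain groups are C_0 ≅ Z^6, C_1 ≅ Z^15, C_2 ≅ Z^10.

∂_1: C_1 → C_0 sends each edge [p,q] (with p < q) to q − p. For instance
  ∂[1,5] = [5] − [1].
This gives a 6×15 integer matrix of rank 5; reducing to Smith normal form yields diagonal entries (1,1,1,1,1).

∂_2: C_2 → C_1 maps a triangle to the signed sum of its edges. For instance
  ∂[1,3,6] = [3,6] − [1,6] + [1,3],
  ∂[2,5,6] = [5,6] − [2,6] + [2,5].
As a 15×10 matrix over Z this has rank 10, with invariant factors (1,1,1,1,1,1,1,1,1,2).

From H_k ≅ ker(∂_k) / im(∂_{k+1}) we obtain:

  H_0: rank C_0 − rank ∂_1 = 6 − 5 = 1, and the invariant factors of ∂_1 are all 1, so H_0 ≅ Z.
  H_1: rank ker ∂_1 − rank ∂_2 = (15 − 5) − 10 = 0, and ∂_2 has invariant factor 2 > 1, so H_1 ≅ Z/2.
  H_2: rank ker ∂_2 − rank ∂_3 = (10 − 10) − 0 = 0, and there is no ∂_3, so H_2 ≅ 0.

(K is a triangulation of the real projective plane RP^2.)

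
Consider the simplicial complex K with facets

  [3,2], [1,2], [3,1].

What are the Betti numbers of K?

We work with the vertex ordering 1 < 2 < 3. The simplices of K, each written with vertices in increasing order, are:

  0-simplices (3): [1], [2], [3]
  1-simplices (3): [1,2], [1,3], [2,3]

so the chain groups are C_0 ≅ Z^3, C_1 ≅ Z^3.

Boundary ∂_1: C_1 → C_0 is given by ∂[p,q] = [q] − [p].
This gives a 3×3 integer matrix of rank 2; reducing to Smith normal form yields diagonal entries (1,1).

Computing H_k = (kernel of ∂_k) / (image of ∂_{k+1}):

  H_0: rank C_0 − rank ∂_1 = 3 − 2 = 1, and the invariant factors of ∂_1 are all 1, so H_0 ≅ Z.
  H_1: rank ker ∂_1 − rank ∂_2 = (3 − 2) − 0 = 1, and there is no ∂_2, so H_1 ≅ Z.

(K is a triangulation of the circle S^1.)

Hence the Betti numbers are b_0 = 1, b_1 = 1.

b_0 = 1, b_1 = 1.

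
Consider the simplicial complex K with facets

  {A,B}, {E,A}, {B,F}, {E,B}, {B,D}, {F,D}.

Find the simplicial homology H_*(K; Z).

H_0 ≅ Z,  H_1 ≅ Z^2.

We work with the vertex ordering A < B < D < E < F. The simplices of K, each written with vertices in increasing order, are:

  0-simplices (5): A, B, D, E, F
  1-simplices (6): AB, AE, BD, BE, BF, DF

so the chain groups are C_0 ≅ Z^5, C_1 ≅ Z^6.

The boundary map ∂_1: C_1 → C_0 is given by ∂[p,q] = [q] − [p].
The resulting 5×6 matrix has rank 4, and its Smith normal form has invariant factors (1,1,1,1).

Reading off H_k = ker ∂_k / im ∂_{k+1}:

  H_0: rank C_0 − rank ∂_1 = 5 − 4 = 1, and the invariant factors of ∂_1 are all 1, so H_0 ≅ Z.
  H_1: rank ker ∂_1 − rank ∂_2 = (6 − 4) − 0 = 2, and there is no ∂_2, so H_1 ≅ Z^2.

As a check, the Euler characteristic is 5 − 6 = -1, which agrees with 1 − 2 = -1.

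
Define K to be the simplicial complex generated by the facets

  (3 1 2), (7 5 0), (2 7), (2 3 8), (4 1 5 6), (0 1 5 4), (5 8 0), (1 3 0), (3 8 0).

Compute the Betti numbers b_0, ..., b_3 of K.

Take the total order 0 < 1 < 2 < 3 < 4 < 5 < 6 < 7 < 8 on the vertex set. Then K (dimension 3) consists of the simplices:

  0-simplices (9): [0], [1], [2], [3], [4], [5], [6], [7], [8]
  1-simplices (20): [0,1], [0,3], [0,4], [0,5], [0,7], [0,8], [1,2], [1,3], [1,4], [1,5], [1,6], [2,3], [2,7], [2,8], [3,8], [4,5], [4,6], [5,6], [5,7], [5,8]
  2-simplices (13): [0,1,3], [0,1,4], [0,1,5], [0,3,8], [0,4,5], [0,5,7], [0,5,8], [1,2,3], [1,4,5], [1,4,6], [1,5,6], [2,3,8], [4,5,6]
  3-simplices (2): [0,1,4,5], [1,4,5,6]

so the chain groups are C_0 ≅ Z^9, C_1 ≅ Z^20, C_2 ≅ Z^13, C_3 ≅ Z^2.

Boundary ∂_1: C_1 → C_0 maps an edge to its endpoints' difference, ∂[p,q] = q − p.
The 9×20 boundary matrix has rank 8 and Smith normal form diag(1,1,1,1,1,1,1,1).

The boundary map ∂_2: C_2 → C_1 acts by ∂[p,q,r] = [q,r] − [p,r] + [p,q]. For instance
  ∂[1,2,3] = [2,3] − [1,3] + [1,2],
  ∂[0,5,8] = [5,8] − [0,8] + [0,5].
The 20×13 boundary matrix has rank 11 and Smith normal form diag(1,1,1,1,1,1,1,1,1,1,1).

The boundary map ∂_3: C_3 → C_2 sends each 3-simplex σ to the alternating sum Σ_i (−1)^i (σ with its i-th vertex removed). For instance
  ∂[1,4,5,6] = [4,5,6] − [1,5,6] + [1,4,6] − [1,4,5],
  ∂[0,1,4,5] = [1,4,5] − [0,4,5] + [0,1,5] − [0,1,4].
This gives a 13×2 integer matrix of rank 2; reducing to Smith normal form yields diagonal entries (1,1).

Reading off H_k = ker ∂_k / im ∂_{k+1}:

  H_0: rank C_0 − rank ∂_1 = 9 − 8 = 1, and the invariant factors of ∂_1 are all 1, so H_0 ≅ Z.
  H_1: rank ker ∂_1 − rank ∂_2 = (20 − 8) − 11 = 1, and the invariant factors of ∂_2 are all 1, so H_1 ≅ Z.
  H_2: rank ker ∂_2 − rank ∂_3 = (13 − 11) − 2 = 0, and the invariant factors of ∂_3 are all 1, so H_2 ≅ 0.
  H_3: rank ker ∂_3 − rank ∂_4 = (2 − 2) − 0 = 0, and there is no ∂_4, so H_3 ≅ 0.

Hence the Betti numbers are b_0 = 1, b_1 = 1, b_2 = 0, b_3 = 0.

b_0 = 1, b_1 = 1, b_2 = 0, b_3 = 0.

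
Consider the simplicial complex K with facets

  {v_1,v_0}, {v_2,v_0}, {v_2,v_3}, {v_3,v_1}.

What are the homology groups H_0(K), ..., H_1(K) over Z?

Order the vertices as v_0 < v_1 < v_2 < v_3. Listing each simplex with vertices in this order, K has dimension 1 with simplices:

  0-simplices (4): [v_0], [v_1], [v_2], [v_3]
  1-simplices (4): [v_0,v_1], [v_0,v_2], [v_1,v_3], [v_2,v_3]

Hence C_0 ≅ Z^4, C_1 ≅ Z^4.

Boundary ∂_1: C_1 → C_0 is given by ∂[p,q] = [q] − [p]. For instance
  ∂[v_0,v_1] = [v_1] − [v_0].
This gives a 4×4 integer matrix of rank 3; reducing to Smith normal form yields diagonal entries (1,1,1).

From H_k ≅ ker(∂_k) / im(∂_{k+1}) we obtain:

  H_0: rank C_0 − rank ∂_1 = 4 − 3 = 1, and the invariant factors of ∂_1 are all 1, so H_0 ≅ Z.
  H_1: rank ker ∂_1 − rank ∂_2 = (4 − 3) − 0 = 1, and there is no ∂_2, so H_1 ≅ Z.

H_0 = Z,  H_1 = Z.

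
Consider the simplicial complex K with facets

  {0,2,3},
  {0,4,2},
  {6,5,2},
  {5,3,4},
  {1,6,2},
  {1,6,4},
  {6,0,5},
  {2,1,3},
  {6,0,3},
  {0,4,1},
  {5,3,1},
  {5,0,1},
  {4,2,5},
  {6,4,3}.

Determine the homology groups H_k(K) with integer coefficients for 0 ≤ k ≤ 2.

H_0 ≅ Z,  H_1 ≅ Z^2,  H_2 ≅ Z.

We work with the vertex ordering 0 < 1 < 2 < 3 < 4 < 5 < 6. The simplices of K, each written with vertices in increasing order, are:

  0-simplices (7): [0], [1], [2], [3], [4], [5], [6]
  1-simplices (21): [0,1], [0,2], [0,3], [0,4], [0,5], [0,6], [1,2], [1,3], [1,4], [1,5], [1,6], [2,3], [2,4], [2,5], [2,6], [3,4], [3,5], [3,6], [4,5], [4,6], [5,6]
  2-simplices (14): [0,1,4], [0,1,5], [0,2,3], [0,2,4], [0,3,6], [0,5,6], [1,2,3], [1,2,6], [1,3,5], [1,4,6], [2,4,5], [2,5,6], [3,4,5], [3,4,6]

giving chain groups C_0 ≅ Z^7, C_1 ≅ Z^21, C_2 ≅ Z^14.

∂_1: C_1 → C_0 is given by ∂[p,q] = [q] − [p]. For instance
  ∂[0,4] = [4] − [0].
The 7×21 boundary matrix has rank 6 and Smith normal form diag(1,1,1,1,1,1).

Boundary ∂_2: C_2 → C_1 sends each 2-simplex [p,q,r] to [q,r] − [p,r] + [p,q]. For instance
  ∂[0,3,6] = [3,6] − [0,6] + [0,3],
  ∂[1,2,3] = [2,3] − [1,3] + [1,2].
The resulting 21×14 matrix has rank 13, and its Smith normal form has invariant factors (1,1,1,1,1,1,1,1,1,1,1,1,1).

Reading off H_k = ker ∂_k / im ∂_{k+1}:

  H_0: rank C_0 − rank ∂_1 = 7 − 6 = 1, and the invariant factors of ∂_1 are all 1, so H_0 = Z.
  H_1: rank ker ∂_1 − rank ∂_2 = (21 − 6) − 13 = 2, and the invariant factors of ∂_2 are all 1, so H_1 = Z^2.
  H_2: rank ker ∂_2 − rank ∂_3 = (14 − 13) − 0 = 1, and there is no ∂_3, so H_2 = Z.

As a check, the Euler characteristic is 7 − 21 + 14 = 0, which agrees with 1 − 2 + 1 = 0.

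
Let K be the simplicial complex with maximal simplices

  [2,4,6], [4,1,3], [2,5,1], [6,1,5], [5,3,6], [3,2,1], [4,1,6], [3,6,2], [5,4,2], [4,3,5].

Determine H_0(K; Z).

Fix the vertex order 1 < 2 < 3 < 4 < 5 < 6 and write every simplex with vertices in increasing order. Then dim K = 2 and the simplices of K are:

  0-simplices (6): [1], [2], [3], [4], [5], [6]
  1-simplices (15): [1,2], [1,3], [1,4], [1,5], [1,6], [2,3], [2,4], [2,5], [2,6], [3,4], [3,5], [3,6], [4,5], [4,6], [5,6]
  2-simplices (10): [1,2,3], [1,2,5], [1,3,4], [1,4,6], [1,5,6], [2,3,6], [2,4,5], [2,4,6], [3,4,5], [3,5,6]

giving chain groups C_0 ≅ Z^6, C_1 ≅ Z^15, C_2 ≅ Z^10.

Boundary ∂_1: C_1 → C_0 is given by ∂[p,q] = [q] − [p].
This gives a 6×15 integer matrix of rank 5; reducing to Smith normal form yields diagonal entries (1,1,1,1,1).

∂_2: C_2 → C_1 acts by ∂[p,q,r] = [q,r] − [p,r] + [p,q]. For instance
  ∂[3,4,5] = [4,5] − [3,5] + [3,4],
  ∂[1,4,6] = [4,6] − [1,6] + [1,4].
The resulting 15×10 matrix has rank 10, and its Smith normal form has invariant factors (1,1,1,1,1,1,1,1,1,2).

Reading off H_k = ker ∂_k / im ∂_{k+1}:

  H_0: rank C_0 − rank ∂_1 = 6 − 5 = 1, and the invariant factors of ∂_1 are all 1, so H_0 ≅ Z.

H_0 ≅ Z.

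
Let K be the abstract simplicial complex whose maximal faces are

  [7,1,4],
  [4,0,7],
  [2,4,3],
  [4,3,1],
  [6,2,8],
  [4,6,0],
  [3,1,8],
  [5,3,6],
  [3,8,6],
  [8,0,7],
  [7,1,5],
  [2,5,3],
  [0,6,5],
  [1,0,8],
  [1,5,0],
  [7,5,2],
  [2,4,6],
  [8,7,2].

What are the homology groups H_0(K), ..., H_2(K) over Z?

We work with the vertex ordering 0 < 1 < 2 < 3 < 4 < 5 < 6 < 7 < 8. The simplices of K, each written with vertices in increasing order, are:

  0-simplices (9): [0], [1], [2], [3], [4], [5], [6], [7], [8]
  1-simplices (27): (27 of them)
  2-simplices (18): [0,1,5], [0,1,8], [0,4,6], [0,4,7], [0,5,6], [0,7,8], [1,3,4], [1,3,8], [1,4,7], [1,5,7], [2,3,4], [2,3,5], [2,4,6], [2,5,7], [2,6,8], [2,7,8], [3,5,6], [3,6,8]

Hence C_0 ≅ Z^9, C_1 ≅ Z^27, C_2 ≅ Z^18.

The boundary map ∂_1: C_1 → C_0 maps an edge to its endpoints' difference, ∂[p,q] = q − p. For instance
  ∂[1,7] = [7] − [1].
As a 9×27 matrix over Z this has rank 8, with invariant factors (1,1,1,1,1,1,1,1).

∂_2: C_2 → C_1 sends each 2-simplex [p,q,r] to [q,r] − [p,r] + [p,q]. For instance
  ∂[0,1,8] = [1,8] − [0,8] + [0,1],
  ∂[3,5,6] = [5,6] − [3,6] + [3,5].
As a 27×18 matrix over Z this has rank 18, with invariant factors (1,1,1,1,1,1,1,1,1,1,1,1,1,1,1,1,1,2).

Now H_k = ker ∂_k / im ∂_{k+1}, so:

  H_0: rank C_0 − rank ∂_1 = 9 − 8 = 1, and the invariant factors of ∂_1 are all 1, so H_0 = Z.
  H_1: rank ker ∂_1 − rank ∂_2 = (27 − 8) − 18 = 1, and ∂_2 has invariant factor 2 > 1, so H_1 = Z ⊕ Z/2.
  H_2: rank ker ∂_2 − rank ∂_3 = (18 − 18) − 0 = 0, and there is no ∂_3, so H_2 = 0.

(K is a triangulation of the Klein bottle.)

H_0 = Z,  H_1 = Z ⊕ Z/2,  H_2 = 0.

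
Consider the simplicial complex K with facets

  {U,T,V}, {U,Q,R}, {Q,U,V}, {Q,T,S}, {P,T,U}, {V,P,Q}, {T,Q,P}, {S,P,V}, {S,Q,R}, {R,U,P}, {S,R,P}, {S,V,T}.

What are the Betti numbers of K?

Take the total order P < Q < R < S < T < U < V on the vertex set. Then K (dimension 2) consists of the simplices:

  0-simplices (7): P, Q, R, S, T, U, V
  1-simplices (18): PQ, PR, PS, PT, PU, PV, QR, QS, QT, QU, QV, RS, RU, ST, SV, TU, TV, UV
  2-simplices (12): PQT, PQV, PRS, PRU, PSV, PTU, QRS, QRU, QST, QUV, STV, TUV

Hence C_0 ≅ Z^7, C_1 ≅ Z^18, C_2 ≅ Z^12.

Boundary ∂_1: C_1 → C_0 is given by ∂[p,q] = [q] − [p]. For instance
  ∂PV = V − P.
The 7×18 boundary matrix has rank 6 and Smith normal form diag(1,1,1,1,1,1).

Boundary ∂_2: C_2 → C_1 maps a triangle to the signed sum of its edges. For instance
  ∂QUV = UV − QV + QU,
  ∂PRU = RU − PU + PR.
The resulting 18×12 matrix has rank 12, and its Smith normal form has invariant factors (1,1,1,1,1,1,1,1,1,1,1,2).

Reading off H_k = ker ∂_k / im ∂_{k+1}:

  H_0: rank C_0 − rank ∂_1 = 7 − 6 = 1, and the invariant factors of ∂_1 are all 1, so H_0 ≅ Z.
  H_1: rank ker ∂_1 − rank ∂_2 = (18 − 6) − 12 = 0, and ∂_2 has invariant factor 2 > 1, so H_1 ≅ Z/2.
  H_2: rank ker ∂_2 − rank ∂_3 = (12 − 12) − 0 = 0, and there is no ∂_3, so H_2 ≅ 0.

(K is a triangulation of the real projective plane RP^2.)

Hence the Betti numbers are b_0 = 1, b_1 = 0, b_2 = 0.

b_0 = 1, b_1 = 0, b_2 = 0.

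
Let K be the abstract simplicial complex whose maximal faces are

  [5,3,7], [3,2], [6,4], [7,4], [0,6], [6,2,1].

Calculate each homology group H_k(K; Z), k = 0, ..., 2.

H_0 = Z,  H_1 = Z,  H_2 = 0.

Order the vertices as 0 < 1 < 2 < 3 < 4 < 5 < 6 < 7. Listing each simplex with vertices in this order, K has dimension 2 with simplices:

  0-simplices (8): [0], [1], [2], [3], [4], [5], [6], [7]
  1-simplices (10): [0,6], [1,2], [1,6], [2,3], [2,6], [3,5], [3,7], [4,6], [4,7], [5,7]
  2-simplices (2): [1,2,6], [3,5,7]

giving chain groups C_0 ≅ Z^8, C_1 ≅ Z^10, C_2 ≅ Z^2.

The boundary map ∂_1: C_1 → C_0 maps an edge to its endpoints' difference, ∂[p,q] = q − p.
This gives a 8×10 integer matrix of rank 7; reducing to Smith normal form yields diagonal entries (1,1,1,1,1,1,1).

∂_2: C_2 → C_1 sends each 2-simplex [p,q,r] to [q,r] − [p,r] + [p,q]. For instance
  ∂[1,2,6] = [2,6] − [1,6] + [1,2],
  ∂[3,5,7] = [5,7] − [3,7] + [3,5].
The resulting 10×2 matrix has rank 2, and its Smith normal form has invariant factors (1,1).

Now H_k = ker ∂_k / im ∂_{k+1}, so:

  H_0: rank C_0 − rank ∂_1 = 8 − 7 = 1, and the invariant factors of ∂_1 are all 1, so H_0 ≅ Z.
  H_1: rank ker ∂_1 − rank ∂_2 = (10 − 7) − 2 = 1, and the invariant factors of ∂_2 are all 1, so H_1 ≅ Z.
  H_2: rank ker ∂_2 − rank ∂_3 = (2 − 2) − 0 = 0, and there is no ∂_3, so H_2 ≅ 0.

As a check, the Euler characteristic is 8 − 10 + 2 = 0, which agrees with 1 − 1 + 0 = 0.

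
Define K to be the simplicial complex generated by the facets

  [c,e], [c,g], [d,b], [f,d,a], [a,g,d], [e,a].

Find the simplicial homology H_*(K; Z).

Take the total order a < b < c < d < e < f < g on the vertex set. Then K (dimension 2) consists of the simplices:

  0-simplices (7): a, b, c, d, e, f, g
  1-simplices (9): ad, ae, af, ag, bd, ce, cg, df, dg
  2-simplices (2): adf, adg

so the chain groups are C_0 ≅ Z^7, C_1 ≅ Z^9, C_2 ≅ Z^2.

∂_1: C_1 → C_0 maps an edge to its endpoints' difference, ∂[p,q] = q − p. For instance
  ∂ag = g − a.
The 7×9 boundary matrix has rank 6 and Smith normal form diag(1,1,1,1,1,1).

∂_2: C_2 → C_1 acts by ∂[p,q,r] = [q,r] − [p,r] + [p,q]. For instance
  ∂adf = df − af + ad,
  ∂adg = dg − ag + ad.
As a 9×2 matrix over Z this has rank 2, with invariant factors (1,1).

Computing H_k = (kernel of ∂_k) / (image of ∂_{k+1}):

  H_0: rank C_0 − rank ∂_1 = 7 − 6 = 1, and the invariant factors of ∂_1 are all 1, so H_0 = Z.
  H_1: rank ker ∂_1 − rank ∂_2 = (9 − 6) − 2 = 1, and the invariant factors of ∂_2 are all 1, so H_1 = Z.
  H_2: rank ker ∂_2 − rank ∂_3 = (2 − 2) − 0 = 0, and there is no ∂_3, so H_2 = 0.

As a check, the Euler characteristic is 7 − 9 + 2 = 0, which agrees with 1 − 1 + 0 = 0.

H_0 ≅ Z,  H_1 ≅ Z,  H_2 = 0.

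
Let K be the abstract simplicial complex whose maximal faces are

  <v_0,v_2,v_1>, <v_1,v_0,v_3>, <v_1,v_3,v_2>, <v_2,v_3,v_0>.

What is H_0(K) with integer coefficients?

Order the vertices as v_0 < v_1 < v_2 < v_3. Listing each simplex with vertices in this order, K has dimension 2 with simplices:

  0-simplices (4): [v_0], [v_1], [v_2], [v_3]
  1-simplices (6): [v_0,v_1], [v_0,v_2], [v_0,v_3], [v_1,v_2], [v_1,v_3], [v_2,v_3]
  2-simplices (4): [v_0,v_1,v_2], [v_0,v_1,v_3], [v_0,v_2,v_3], [v_1,v_2,v_3]

giving chain groups C_0 ≅ Z^4, C_1 ≅ Z^6, C_2 ≅ Z^4.

Boundary ∂_1: C_1 → C_0 sends each edge [p,q] (with p < q) to q − p. For instance
  ∂[v_1,v_2] = [v_2] − [v_1].
The resulting 4×6 matrix has rank 3, and its Smith normal form has invariant factors (1,1,1).

The boundary map ∂_2: C_2 → C_1 sends each 2-simplex [p,q,r] to [q,r] − [p,r] + [p,q]. For instance
  ∂[v_0,v_1,v_3] = [v_1,v_3] − [v_0,v_3] + [v_0,v_1],
  ∂[v_0,v_2,v_3] = [v_2,v_3] − [v_0,v_3] + [v_0,v_2].
The resulting 6×4 matrix has rank 3, and its Smith normal form has invariant factors (1,1,1).

From H_k ≅ ker(∂_k) / im(∂_{k+1}) we obtain:

  H_0: rank C_0 − rank ∂_1 = 4 − 3 = 1, and the invariant factors of ∂_1 are all 1, so H_0 ≅ Z.

(K is a triangulation of the 2-sphere S^2.)

H_0 ≅ Z.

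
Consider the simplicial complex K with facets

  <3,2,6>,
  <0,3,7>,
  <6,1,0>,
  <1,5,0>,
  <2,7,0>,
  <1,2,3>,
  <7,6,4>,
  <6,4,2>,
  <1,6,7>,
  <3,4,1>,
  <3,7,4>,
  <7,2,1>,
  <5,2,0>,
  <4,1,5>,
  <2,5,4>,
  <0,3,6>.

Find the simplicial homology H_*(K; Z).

H_0 ≅ Z,  H_1 ≅ Z^2,  H_2 ≅ Z.

Fix the vertex order 0 < 1 < 2 < 3 < 4 < 5 < 6 < 7 and write every simplex with vertices in increasing order. Then dim K = 2 and the simplices of K are:

  0-simplices (8): [0], [1], [2], [3], [4], [5], [6], [7]
  1-simplices (24): (24 of them)
  2-simplices (16): [0,1,5], [0,1,6], [0,2,5], [0,2,7], [0,3,6], [0,3,7], [1,2,3], [1,2,7], [1,3,4], [1,4,5], [1,6,7], [2,3,6], [2,4,5], [2,4,6], [3,4,7], [4,6,7]

giving chain groups C_0 ≅ Z^8, C_1 ≅ Z^24, C_2 ≅ Z^16.

Boundary ∂_1: C_1 → C_0 is given by ∂[p,q] = [q] − [p]. For instance
  ∂[1,2] = [2] − [1].
This gives a 8×24 integer matrix of rank 7; reducing to Smith normal form yields diagonal entries (1,1,1,1,1,1,1).

Boundary ∂_2: C_2 → C_1 maps a triangle to the signed sum of its edges. For instance
  ∂[2,3,6] = [3,6] − [2,6] + [2,3],
  ∂[4,6,7] = [6,7] − [4,7] + [4,6].
The resulting 24×16 matrix has rank 15, and its Smith normal form has invariant factors (1,1,1,1,1,1,1,1,1,1,1,1,1,1,1).

Computing H_k = (kernel of ∂_k) / (image of ∂_{k+1}):

  H_0: rank C_0 − rank ∂_1 = 8 − 7 = 1, and the invariant factors of ∂_1 are all 1, so H_0 = Z.
  H_1: rank ker ∂_1 − rank ∂_2 = (24 − 7) − 15 = 2, and the invariant factors of ∂_2 are all 1, so H_1 = Z^2.
  H_2: rank ker ∂_2 − rank ∂_3 = (16 − 15) − 0 = 1, and there is no ∂_3, so H_2 = Z.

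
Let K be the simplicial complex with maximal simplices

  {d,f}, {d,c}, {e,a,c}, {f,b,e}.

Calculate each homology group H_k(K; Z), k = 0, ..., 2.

Fix the vertex order a < b < c < d < e < f and write every simplex with vertices in increasing order. Then dim K = 2 and the simplices of K are:

  0-simplices (6): a, b, c, d, e, f
  1-simplices (8): ac, ae, be, bf, cd, ce, df, ef
  2-simplices (2): ace, bef

so the chain groups are C_0 ≅ Z^6, C_1 ≅ Z^8, C_2 ≅ Z^2.

The boundary map ∂_1: C_1 → C_0 maps an edge to its endpoints' difference, ∂[p,q] = q − p.
This gives a 6×8 integer matrix of rank 5; reducing to Smith normal form yields diagonal entries (1,1,1,1,1).

∂_2: C_2 → C_1 acts by ∂[p,q,r] = [q,r] − [p,r] + [p,q]. For instance
  ∂bef = ef − bf + be,
  ∂ace = ce − ae + ac.
This gives a 8×2 integer matrix of rank 2; reducing to Smith normal form yields diagonal entries (1,1).

Now H_k = ker ∂_k / im ∂_{k+1}, so:

  H_0: rank C_0 − rank ∂_1 = 6 − 5 = 1, and the invariant factors of ∂_1 are all 1, so H_0 = Z.
  H_1: rank ker ∂_1 − rank ∂_2 = (8 − 5) − 2 = 1, and the invariant factors of ∂_2 are all 1, so H_1 = Z.
  H_2: rank ker ∂_2 − rank ∂_3 = (2 − 2) − 0 = 0, and there is no ∂_3, so H_2 = 0.

H_0 ≅ Z,  H_1 ≅ Z,  H_2 = 0.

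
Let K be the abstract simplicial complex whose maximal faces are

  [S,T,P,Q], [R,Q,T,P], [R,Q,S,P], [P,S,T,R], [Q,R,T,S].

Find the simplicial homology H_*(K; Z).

K has 5 vertices, 10 edges, 10 triangles, 5 3-simplices.
rank ∂_0 = 0, rank ∂_1 = 4 ⇒ b_0 = 5 − 0 − 4 = 1; all invariant factors of ∂_1 are 1 so no torsion. So H_0 ≅ Z.
rank ∂_1 = 4, rank ∂_2 = 6 ⇒ b_1 = 10 − 4 − 6 = 0; all invariant factors of ∂_2 are 1 so no torsion. So H_1 ≅ 0.
rank ∂_2 = 6, rank ∂_3 = 4 ⇒ b_2 = 10 − 6 − 4 = 0; all invariant factors of ∂_3 are 1 so no torsion. So H_2 ≅ 0.
rank ∂_3 = 4, rank ∂_4 = 0 ⇒ b_3 = 5 − 4 − 0 = 1. So H_3 ≅ Z.

H_0 = Z,  H_1 = 0,  H_2 = 0,  H_3 = Z.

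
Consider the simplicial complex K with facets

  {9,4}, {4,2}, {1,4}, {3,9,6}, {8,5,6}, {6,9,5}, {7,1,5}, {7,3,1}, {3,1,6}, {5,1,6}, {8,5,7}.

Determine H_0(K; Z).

We work with the vertex ordering 1 < 2 < 3 < 4 < 5 < 6 < 7 < 8 < 9. The simplices of K, each written with vertices in increasing order, are:

  0-simplices (9): [1], [2], [3], [4], [5], [6], [7], [8], [9]
  1-simplices (17): [1,3], [1,4], [1,5], [1,6], [1,7], [2,4], [3,6], [3,7], [3,9], [4,9], [5,6], [5,7], [5,8], [5,9], [6,8], [6,9], [7,8]
  2-simplices (8): [1,3,6], [1,3,7], [1,5,6], [1,5,7], [3,6,9], [5,6,8], [5,6,9], [5,7,8]

Hence C_0 ≅ Z^9, C_1 ≅ Z^17, C_2 ≅ Z^8.

Boundary ∂_1: C_1 → C_0 is given by ∂[p,q] = [q] − [p].
The resulting 9×17 matrix has rank 8, and its Smith normal form has invariant factors (1,1,1,1,1,1,1,1).

The boundary map ∂_2: C_2 → C_1 sends each 2-simplex [p,q,r] to [q,r] − [p,r] + [p,q]. For instance
  ∂[1,5,7] = [5,7] − [1,7] + [1,5],
  ∂[1,3,6] = [3,6] − [1,6] + [1,3].
The 17×8 boundary matrix has rank 8 and Smith normal form diag(1,1,1,1,1,1,1,1).

Computing H_k = (kernel of ∂_k) / (image of ∂_{k+1}):

  H_0: rank C_0 − rank ∂_1 = 9 − 8 = 1, and the invariant factors of ∂_1 are all 1, so H_0 ≅ Z.

H_0 ≅ Z.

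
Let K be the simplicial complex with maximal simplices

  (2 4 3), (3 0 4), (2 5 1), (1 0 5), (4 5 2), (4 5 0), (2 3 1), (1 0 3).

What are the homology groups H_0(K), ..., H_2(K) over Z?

H_0 ≅ Z,  H_1 = 0,  H_2 ≅ Z.

Fix the vertex order 0 < 1 < 2 < 3 < 4 < 5 and write every simplex with vertices in increasing order. Then dim K = 2 and the simplices of K are:

  0-simplices (6): [0], [1], [2], [3], [4], [5]
  1-simplices (12): [0,1], [0,3], [0,4], [0,5], [1,2], [1,3], [1,5], [2,3], [2,4], [2,5], [3,4], [4,5]
  2-simplices (8): [0,1,3], [0,1,5], [0,3,4], [0,4,5], [1,2,3], [1,2,5], [2,3,4], [2,4,5]

giving chain groups C_0 ≅ Z^6, C_1 ≅ Z^12, C_2 ≅ Z^8.

Boundary ∂_1: C_1 → C_0 maps an edge to its endpoints' difference, ∂[p,q] = q − p. For instance
  ∂[0,3] = [3] − [0].
The 6×12 boundary matrix has rank 5 and Smith normal form diag(1,1,1,1,1).

The boundary map ∂_2: C_2 → C_1 maps a triangle to the signed sum of its edges. For instance
  ∂[0,4,5] = [4,5] − [0,5] + [0,4],
  ∂[0,3,4] = [3,4] − [0,4] + [0,3].
As a 12×8 matrix over Z this has rank 7, with invariant factors (1,1,1,1,1,1,1).

From H_k ≅ ker(∂_k) / im(∂_{k+1}) we obtain:

  H_0: rank C_0 − rank ∂_1 = 6 − 5 = 1, and the invariant factors of ∂_1 are all 1, so H_0 = Z.
  H_1: rank ker ∂_1 − rank ∂_2 = (12 − 5) − 7 = 0, and the invariant factors of ∂_2 are all 1, so H_1 = 0.
  H_2: rank ker ∂_2 − rank ∂_3 = (8 − 7) − 0 = 1, and there is no ∂_3, so H_2 = Z.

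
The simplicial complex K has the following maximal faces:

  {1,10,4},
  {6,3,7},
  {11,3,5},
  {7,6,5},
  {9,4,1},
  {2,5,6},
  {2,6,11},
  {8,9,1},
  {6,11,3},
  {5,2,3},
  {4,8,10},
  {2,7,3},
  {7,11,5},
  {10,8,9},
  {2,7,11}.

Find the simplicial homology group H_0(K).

Order the vertices as 1 < 2 < 3 < 4 < 5 < 6 < 7 < 8 < 9 < 10 < 11. Listing each simplex with vertices in this order, K has dimension 2 with simplices:

  0-simplices (11): [1], [2], [3], [4], [5], [6], [7], [8], [9], [10], [11]
  1-simplices (25): (25 of them)
  2-simplices (15): [1,4,9], [1,4,10], [1,8,9], [2,3,5], [2,3,7], [2,5,6], [2,6,11], [2,7,11], [3,5,11], [3,6,7], [3,6,11], [4,8,10], [5,6,7], [5,7,11], [8,9,10]

Hence C_0 ≅ Z^11, C_1 ≅ Z^25, C_2 ≅ Z^15.

Boundary ∂_1: C_1 → C_0 sends each edge [p,q] (with p < q) to q − p.
The resulting 11×25 matrix has rank 9, and its Smith normal form has invariant factors (1,1,1,1,1,1,1,1,1).

Boundary ∂_2: C_2 → C_1 sends each 2-simplex [p,q,r] to [q,r] − [p,r] + [p,q]. For instance
  ∂[1,4,9] = [4,9] − [1,9] + [1,4],
  ∂[1,4,10] = [4,10] − [1,10] + [1,4].
The resulting 25×15 matrix has rank 15, and its Smith normal form has invariant factors (1,1,1,1,1,1,1,1,1,1,1,1,1,1,2).

Reading off H_k = ker ∂_k / im ∂_{k+1}:

  H_0: rank C_0 − rank ∂_1 = 11 − 9 = 2, and the invariant factors of ∂_1 are all 1, so H_0 ≅ Z^2.

H_0 = Z^2.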